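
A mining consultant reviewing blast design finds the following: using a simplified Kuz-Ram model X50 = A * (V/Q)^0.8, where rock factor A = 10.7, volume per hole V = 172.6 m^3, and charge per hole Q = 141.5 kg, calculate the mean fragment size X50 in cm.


12.5433 cm

Compute V/Q:
V/Q = 172.6 / 141.5 = 1.219787986
Raise to the power 0.8:
(V/Q)^0.8 = 1.219787986^0.8 = 1.172269542
Multiply by A:
X50 = 10.7 * 1.172269542
= 12.5433 cm


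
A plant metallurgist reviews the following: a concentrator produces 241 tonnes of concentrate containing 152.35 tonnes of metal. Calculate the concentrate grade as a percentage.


63.2158%

Grade = (metal in concentrate / concentrate mass) * 100
= (152.35 / 241) * 100
= 0.6321576763 * 100
= 63.2158%


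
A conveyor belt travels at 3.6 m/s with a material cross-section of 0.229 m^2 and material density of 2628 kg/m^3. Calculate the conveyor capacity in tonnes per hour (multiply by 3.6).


7799.4835 t/h

Volumetric flow = speed * area
= 3.6 * 0.229 = 0.8244 m^3/s
Mass flow = volumetric * density
= 0.8244 * 2628 = 2166.5232 kg/s
Convert to t/h: multiply by 3.6
Capacity = 2166.5232 * 3.6
= 7799.4835 t/h


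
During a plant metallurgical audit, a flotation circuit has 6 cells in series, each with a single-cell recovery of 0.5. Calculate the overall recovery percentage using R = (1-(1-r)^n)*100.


98.4375%

Complement of single-cell recovery:
1 - r = 1 - 0.5 = 0.5
Raise to power n:
(1 - r)^6 = 0.5^6 = 0.015625
Overall recovery:
R = (1 - 0.015625) * 100
= 98.4375%


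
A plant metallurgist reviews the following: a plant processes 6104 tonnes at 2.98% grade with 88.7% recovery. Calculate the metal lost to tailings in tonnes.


Total metal in feed:
= 6104 * 2.98 / 100 = 181.8992 tonnes
Metal recovered:
= 181.8992 * 88.7 / 100 = 161.3445904 tonnes
Metal lost to tailings:
= 181.8992 - 161.3445904
= 20.5546 tonnes

20.5546 tonnes


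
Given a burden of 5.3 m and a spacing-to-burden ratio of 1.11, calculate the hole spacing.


Spacing = burden * ratio
= 5.3 * 1.11
= 5.883 m

5.883 m


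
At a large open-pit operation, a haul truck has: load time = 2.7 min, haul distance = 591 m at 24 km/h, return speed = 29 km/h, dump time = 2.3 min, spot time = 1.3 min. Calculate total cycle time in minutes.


Convert haul speed to m/min: 24 * 1000/60 = 400 m/min
Haul time = 591 / 400 = 1.4775 min
Convert return speed to m/min: 29 * 1000/60 = 483.3333333 m/min
Return time = 591 / 483.3333333 = 1.222758621 min
Total cycle time:
= 2.7 + 1.4775 + 2.3 + 1.222758621 + 1.3
= 9.0003 min

9.0003 min


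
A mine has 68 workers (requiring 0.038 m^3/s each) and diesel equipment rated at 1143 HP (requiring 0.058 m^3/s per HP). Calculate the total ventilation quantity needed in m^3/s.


Airflow for workers:
Q_people = 68 * 0.038 = 2.584 m^3/s
Airflow for diesel equipment:
Q_diesel = 1143 * 0.058 = 66.294 m^3/s
Total ventilation:
Q_total = 2.584 + 66.294
= 68.878 m^3/s

68.878 m^3/s


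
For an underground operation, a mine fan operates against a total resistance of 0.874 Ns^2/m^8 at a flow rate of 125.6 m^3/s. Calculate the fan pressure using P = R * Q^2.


Compute Q^2:
Q^2 = 125.6^2 = 15775.36
Compute pressure:
P = R * Q^2 = 0.874 * 15775.36
= 13787.6646 Pa

13787.6646 Pa


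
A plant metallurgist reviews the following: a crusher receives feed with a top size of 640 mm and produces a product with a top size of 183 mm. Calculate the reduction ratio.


Reduction ratio = feed size / product size
= 640 / 183
= 3.4973

3.4973


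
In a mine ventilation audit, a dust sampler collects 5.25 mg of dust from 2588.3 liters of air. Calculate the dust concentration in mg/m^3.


Convert liters to m^3: 1 m^3 = 1000 L
Concentration = mass / volume * 1000
= 5.25 / 2588.3 * 1000
= 0.002028358382 * 1000
= 2.0284 mg/m^3

2.0284 mg/m^3


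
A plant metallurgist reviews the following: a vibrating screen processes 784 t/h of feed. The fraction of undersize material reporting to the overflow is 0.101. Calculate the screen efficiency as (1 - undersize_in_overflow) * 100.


89.9%

Screen efficiency = (1 - fraction of undersize in overflow) * 100
= (1 - 0.101) * 100
= 0.899 * 100
= 89.9%


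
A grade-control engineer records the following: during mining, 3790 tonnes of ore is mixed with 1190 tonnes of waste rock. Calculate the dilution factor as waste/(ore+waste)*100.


23.8956%

Total material = ore + waste
= 3790 + 1190 = 4980 tonnes
Dilution = waste / total * 100
= 1190 / 4980 * 100
= 0.2389558233 * 100
= 23.8956%


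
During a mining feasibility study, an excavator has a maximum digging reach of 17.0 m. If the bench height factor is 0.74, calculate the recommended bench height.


Bench height = reach * factor
= 17.0 * 0.74
= 12.58 m

12.58 m


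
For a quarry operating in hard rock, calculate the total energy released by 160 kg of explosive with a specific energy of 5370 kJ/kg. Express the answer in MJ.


Energy = mass * specific_energy / 1000
= 160 * 5370 / 1000
= 859200 / 1000
= 859.2 MJ

859.2 MJ


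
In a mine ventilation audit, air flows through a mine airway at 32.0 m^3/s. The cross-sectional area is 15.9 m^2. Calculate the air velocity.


Velocity = flow rate / cross-sectional area
= 32.0 / 15.9
= 2.0126 m/s

2.0126 m/s


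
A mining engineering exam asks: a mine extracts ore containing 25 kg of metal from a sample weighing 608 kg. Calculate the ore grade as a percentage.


4.1118%

Ore grade = (metal mass / ore mass) * 100
= (25 / 608) * 100
= 0.04111842105 * 100
= 4.1118%


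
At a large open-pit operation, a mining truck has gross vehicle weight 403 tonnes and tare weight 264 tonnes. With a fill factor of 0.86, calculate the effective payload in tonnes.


Maximum payload = gross - tare
= 403 - 264 = 139 tonnes
Effective payload = max payload * fill factor
= 139 * 0.86
= 119.54 tonnes

119.54 tonnes


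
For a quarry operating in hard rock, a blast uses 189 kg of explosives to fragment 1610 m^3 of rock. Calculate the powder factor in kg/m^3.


0.1174 kg/m^3

Powder factor = explosive mass / rock volume
= 189 / 1610
= 0.1174 kg/m^3


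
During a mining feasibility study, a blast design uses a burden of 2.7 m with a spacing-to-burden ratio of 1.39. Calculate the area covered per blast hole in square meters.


10.1331 m^2

First, find the spacing:
Spacing = burden * ratio = 2.7 * 1.39
= 3.753 m
Then, calculate the area:
Area = burden * spacing = 2.7 * 3.753
= 10.1331 m^2


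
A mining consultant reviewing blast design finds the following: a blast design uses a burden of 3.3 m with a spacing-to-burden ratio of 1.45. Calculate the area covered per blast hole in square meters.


15.7905 m^2

First, find the spacing:
Spacing = burden * ratio = 3.3 * 1.45
= 4.785 m
Then, calculate the area:
Area = burden * spacing = 3.3 * 4.785
= 15.7905 m^2


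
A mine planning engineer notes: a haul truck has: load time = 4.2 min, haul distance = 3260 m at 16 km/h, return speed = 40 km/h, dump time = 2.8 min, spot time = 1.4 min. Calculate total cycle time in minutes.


25.515 min

Convert haul speed to m/min: 16 * 1000/60 = 266.6666667 m/min
Haul time = 3260 / 266.6666667 = 12.225 min
Convert return speed to m/min: 40 * 1000/60 = 666.6666667 m/min
Return time = 3260 / 666.6666667 = 4.89 min
Total cycle time:
= 4.2 + 12.225 + 2.8 + 4.89 + 1.4
= 25.515 min


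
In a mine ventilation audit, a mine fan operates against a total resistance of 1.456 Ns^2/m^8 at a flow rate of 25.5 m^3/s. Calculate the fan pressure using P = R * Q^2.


946.764 Pa

Compute Q^2:
Q^2 = 25.5^2 = 650.25
Compute pressure:
P = R * Q^2 = 1.456 * 650.25
= 946.764 Pa


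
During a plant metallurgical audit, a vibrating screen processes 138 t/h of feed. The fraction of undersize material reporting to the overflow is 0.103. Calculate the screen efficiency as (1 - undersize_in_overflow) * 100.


Screen efficiency = (1 - fraction of undersize in overflow) * 100
= (1 - 0.103) * 100
= 0.897 * 100
= 89.7%

89.7%


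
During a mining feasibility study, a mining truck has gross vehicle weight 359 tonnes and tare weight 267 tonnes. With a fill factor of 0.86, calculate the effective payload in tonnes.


79.12 tonnes

Maximum payload = gross - tare
= 359 - 267 = 92 tonnes
Effective payload = max payload * fill factor
= 92 * 0.86
= 79.12 tonnes


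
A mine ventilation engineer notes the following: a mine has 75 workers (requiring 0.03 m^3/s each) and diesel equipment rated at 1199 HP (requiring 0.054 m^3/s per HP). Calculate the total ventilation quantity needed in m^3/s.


66.996 m^3/s

Airflow for workers:
Q_people = 75 * 0.03 = 2.25 m^3/s
Airflow for diesel equipment:
Q_diesel = 1199 * 0.054 = 64.746 m^3/s
Total ventilation:
Q_total = 2.25 + 64.746
= 66.996 m^3/s


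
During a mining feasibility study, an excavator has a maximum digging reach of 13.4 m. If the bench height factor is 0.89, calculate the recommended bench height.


11.926 m

Bench height = reach * factor
= 13.4 * 0.89
= 11.926 m


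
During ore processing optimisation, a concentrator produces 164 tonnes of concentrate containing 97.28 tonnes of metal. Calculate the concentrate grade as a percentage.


59.3171%

Grade = (metal in concentrate / concentrate mass) * 100
= (97.28 / 164) * 100
= 0.5931707317 * 100
= 59.3171%


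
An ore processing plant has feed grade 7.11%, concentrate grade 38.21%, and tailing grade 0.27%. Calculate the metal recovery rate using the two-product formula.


Using the two-product formula:
R = 100 * c * (f - t) / (f * (c - t))
Numerator = 100 * 38.21 * (7.11 - 0.27)
= 100 * 38.21 * 6.84
= 26135.64
Denominator = 7.11 * (38.21 - 0.27)
= 7.11 * 37.94
= 269.7534
R = 26135.64 / 269.7534
= 96.8872%

96.8872%


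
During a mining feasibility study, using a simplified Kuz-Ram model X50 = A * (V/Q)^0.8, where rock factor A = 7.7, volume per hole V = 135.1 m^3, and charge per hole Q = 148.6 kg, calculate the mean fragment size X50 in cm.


7.1351 cm

Compute V/Q:
V/Q = 135.1 / 148.6 = 0.9091520861
Raise to the power 0.8:
(V/Q)^0.8 = 0.9091520861^0.8 = 0.9266361345
Multiply by A:
X50 = 7.7 * 0.9266361345
= 7.1351 cm


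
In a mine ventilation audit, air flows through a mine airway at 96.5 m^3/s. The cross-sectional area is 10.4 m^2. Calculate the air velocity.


9.2788 m/s

Velocity = flow rate / cross-sectional area
= 96.5 / 10.4
= 9.2788 m/s


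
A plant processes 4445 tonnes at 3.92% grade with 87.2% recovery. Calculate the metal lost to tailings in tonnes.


22.3032 tonnes

Total metal in feed:
= 4445 * 3.92 / 100 = 174.244 tonnes
Metal recovered:
= 174.244 * 87.2 / 100 = 151.940768 tonnes
Metal lost to tailings:
= 174.244 - 151.940768
= 22.3032 tonnes


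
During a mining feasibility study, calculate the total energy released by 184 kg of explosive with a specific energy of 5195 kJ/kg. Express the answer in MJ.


955.88 MJ

Energy = mass * specific_energy / 1000
= 184 * 5195 / 1000
= 955880 / 1000
= 955.88 MJ


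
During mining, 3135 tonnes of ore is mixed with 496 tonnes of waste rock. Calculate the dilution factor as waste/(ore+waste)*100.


Total material = ore + waste
= 3135 + 496 = 3631 tonnes
Dilution = waste / total * 100
= 496 / 3631 * 100
= 0.1366014872 * 100
= 13.6601%

13.6601%


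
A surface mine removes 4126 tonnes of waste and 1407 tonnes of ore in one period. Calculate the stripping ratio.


Stripping ratio = waste tonnage / ore tonnage
= 4126 / 1407
= 2.9325

2.9325


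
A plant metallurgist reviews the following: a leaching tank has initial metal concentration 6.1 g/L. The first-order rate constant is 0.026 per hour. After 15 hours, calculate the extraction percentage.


32.2943%

Compute the exponent:
-k * t = -0.026 * 15 = -0.39
Remaining concentration:
C = 6.1 * exp(-0.39)
= 6.1 * 0.6770568745
= 4.130046934 g/L
Extracted = 6.1 - 4.130046934 = 1.969953066 g/L
Extraction % = 1.969953066 / 6.1 * 100
= 32.2943%


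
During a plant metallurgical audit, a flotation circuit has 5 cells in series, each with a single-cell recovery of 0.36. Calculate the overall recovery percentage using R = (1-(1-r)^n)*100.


89.2626%

Complement of single-cell recovery:
1 - r = 1 - 0.36 = 0.64
Raise to power n:
(1 - r)^5 = 0.64^5 = 0.1073741824
Overall recovery:
R = (1 - 0.1073741824) * 100
= 89.2626%


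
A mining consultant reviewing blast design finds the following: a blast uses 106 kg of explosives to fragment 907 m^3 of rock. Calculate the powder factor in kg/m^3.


Powder factor = explosive mass / rock volume
= 106 / 907
= 0.1169 kg/m^3

0.1169 kg/m^3


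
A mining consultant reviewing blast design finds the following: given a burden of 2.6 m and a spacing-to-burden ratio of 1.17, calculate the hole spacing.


Spacing = burden * ratio
= 2.6 * 1.17
= 3.042 m

3.042 m


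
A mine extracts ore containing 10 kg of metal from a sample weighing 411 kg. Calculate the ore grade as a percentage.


Ore grade = (metal mass / ore mass) * 100
= (10 / 411) * 100
= 0.02433090024 * 100
= 2.4331%

2.4331%


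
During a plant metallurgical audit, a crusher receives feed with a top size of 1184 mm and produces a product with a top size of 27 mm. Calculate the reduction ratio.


43.8519

Reduction ratio = feed size / product size
= 1184 / 27
= 43.8519


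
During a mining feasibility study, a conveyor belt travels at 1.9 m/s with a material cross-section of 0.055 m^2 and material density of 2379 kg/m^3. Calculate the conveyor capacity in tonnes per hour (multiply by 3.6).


Volumetric flow = speed * area
= 1.9 * 0.055 = 0.1045 m^3/s
Mass flow = volumetric * density
= 0.1045 * 2379 = 248.6055 kg/s
Convert to t/h: multiply by 3.6
Capacity = 248.6055 * 3.6
= 894.9798 t/h

894.9798 t/h


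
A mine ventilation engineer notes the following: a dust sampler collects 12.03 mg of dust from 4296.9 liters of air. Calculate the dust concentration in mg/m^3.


2.7997 mg/m^3

Convert liters to m^3: 1 m^3 = 1000 L
Concentration = mass / volume * 1000
= 12.03 / 4296.9 * 1000
= 0.002799692802 * 1000
= 2.7997 mg/m^3


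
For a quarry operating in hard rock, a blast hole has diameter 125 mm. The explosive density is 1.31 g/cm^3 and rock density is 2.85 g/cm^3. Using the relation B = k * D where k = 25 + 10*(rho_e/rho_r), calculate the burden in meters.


First, compute k:
rho_e / rho_r = 1.31 / 2.85 = 0.4596491228
k = 25 + 10 * 0.4596491228 = 29.59649123
Then, compute burden:
B = k * D / 1000 = 29.59649123 * 125 / 1000
= 3699.561404 / 1000
= 3.6996 m

3.6996 m


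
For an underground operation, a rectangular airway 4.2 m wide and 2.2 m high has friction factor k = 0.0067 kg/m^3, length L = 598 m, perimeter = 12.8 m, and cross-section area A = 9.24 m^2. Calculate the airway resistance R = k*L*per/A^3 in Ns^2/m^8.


Compute the numerator:
k * L * per = 0.0067 * 598 * 12.8
= 51.28448
Compute the denominator:
A^3 = 9.24^3 = 788.889024
Resistance:
R = 51.28448 / 788.889024
= 0.065 Ns^2/m^8

0.065 Ns^2/m^8


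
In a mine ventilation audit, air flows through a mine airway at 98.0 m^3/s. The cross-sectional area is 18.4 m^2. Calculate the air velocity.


5.3261 m/s

Velocity = flow rate / cross-sectional area
= 98.0 / 18.4
= 5.3261 m/s


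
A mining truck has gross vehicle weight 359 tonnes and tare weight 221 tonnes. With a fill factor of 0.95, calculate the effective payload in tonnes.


131.1 tonnes

Maximum payload = gross - tare
= 359 - 221 = 138 tonnes
Effective payload = max payload * fill factor
= 138 * 0.95
= 131.1 tonnes


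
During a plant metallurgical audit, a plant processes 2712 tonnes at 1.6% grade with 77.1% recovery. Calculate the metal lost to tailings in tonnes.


9.9368 tonnes

Total metal in feed:
= 2712 * 1.6 / 100 = 43.392 tonnes
Metal recovered:
= 43.392 * 77.1 / 100 = 33.455232 tonnes
Metal lost to tailings:
= 43.392 - 33.455232
= 9.9368 tonnes


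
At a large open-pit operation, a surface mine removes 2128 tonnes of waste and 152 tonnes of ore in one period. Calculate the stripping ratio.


Stripping ratio = waste tonnage / ore tonnage
= 2128 / 152
= 14.0

14.0


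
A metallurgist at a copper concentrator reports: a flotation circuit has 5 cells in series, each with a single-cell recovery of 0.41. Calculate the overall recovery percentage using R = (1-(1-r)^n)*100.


92.8508%

Complement of single-cell recovery:
1 - r = 1 - 0.41 = 0.59
Raise to power n:
(1 - r)^5 = 0.59^5 = 0.0714924299
Overall recovery:
R = (1 - 0.0714924299) * 100
= 92.8508%


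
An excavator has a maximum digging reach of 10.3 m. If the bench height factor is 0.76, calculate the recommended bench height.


Bench height = reach * factor
= 10.3 * 0.76
= 7.828 m

7.828 m


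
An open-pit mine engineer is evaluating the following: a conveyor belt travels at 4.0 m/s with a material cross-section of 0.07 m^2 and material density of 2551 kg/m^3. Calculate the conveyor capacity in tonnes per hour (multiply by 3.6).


2571.408 t/h

Volumetric flow = speed * area
= 4.0 * 0.07 = 0.28 m^3/s
Mass flow = volumetric * density
= 0.28 * 2551 = 714.28 kg/s
Convert to t/h: multiply by 3.6
Capacity = 714.28 * 3.6
= 2571.408 t/h


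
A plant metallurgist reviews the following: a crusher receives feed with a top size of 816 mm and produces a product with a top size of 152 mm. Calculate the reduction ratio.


5.3684

Reduction ratio = feed size / product size
= 816 / 152
= 5.3684


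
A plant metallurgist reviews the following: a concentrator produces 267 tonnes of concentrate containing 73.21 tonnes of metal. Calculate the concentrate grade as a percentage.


Grade = (metal in concentrate / concentrate mass) * 100
= (73.21 / 267) * 100
= 0.2741947566 * 100
= 27.4195%

27.4195%


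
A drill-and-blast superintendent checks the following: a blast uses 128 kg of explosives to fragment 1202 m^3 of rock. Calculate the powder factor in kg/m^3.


0.1065 kg/m^3

Powder factor = explosive mass / rock volume
= 128 / 1202
= 0.1065 kg/m^3


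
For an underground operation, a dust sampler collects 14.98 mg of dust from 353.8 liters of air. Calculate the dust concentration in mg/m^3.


42.3403 mg/m^3

Convert liters to m^3: 1 m^3 = 1000 L
Concentration = mass / volume * 1000
= 14.98 / 353.8 * 1000
= 0.04234030526 * 1000
= 42.3403 mg/m^3


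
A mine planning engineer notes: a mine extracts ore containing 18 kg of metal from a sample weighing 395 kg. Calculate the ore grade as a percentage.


4.557%

Ore grade = (metal mass / ore mass) * 100
= (18 / 395) * 100
= 0.04556962025 * 100
= 4.557%


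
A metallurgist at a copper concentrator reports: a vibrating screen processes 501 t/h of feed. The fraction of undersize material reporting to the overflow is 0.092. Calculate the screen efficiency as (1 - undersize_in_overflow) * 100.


90.8%

Screen efficiency = (1 - fraction of undersize in overflow) * 100
= (1 - 0.092) * 100
= 0.908 * 100
= 90.8%


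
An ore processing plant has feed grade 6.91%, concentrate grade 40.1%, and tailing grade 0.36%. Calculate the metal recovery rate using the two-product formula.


95.6489%

Using the two-product formula:
R = 100 * c * (f - t) / (f * (c - t))
Numerator = 100 * 40.1 * (6.91 - 0.36)
= 100 * 40.1 * 6.55
= 26265.5
Denominator = 6.91 * (40.1 - 0.36)
= 6.91 * 39.74
= 274.6034
R = 26265.5 / 274.6034
= 95.6489%


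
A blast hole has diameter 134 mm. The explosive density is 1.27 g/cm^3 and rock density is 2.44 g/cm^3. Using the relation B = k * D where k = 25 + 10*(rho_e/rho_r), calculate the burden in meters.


4.0475 m

First, compute k:
rho_e / rho_r = 1.27 / 2.44 = 0.5204918033
k = 25 + 10 * 0.5204918033 = 30.20491803
Then, compute burden:
B = k * D / 1000 = 30.20491803 * 134 / 1000
= 4047.459016 / 1000
= 4.0475 m


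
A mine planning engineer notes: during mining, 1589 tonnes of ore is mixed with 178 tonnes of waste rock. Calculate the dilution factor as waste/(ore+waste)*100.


Total material = ore + waste
= 1589 + 178 = 1767 tonnes
Dilution = waste / total * 100
= 178 / 1767 * 100
= 0.1007357102 * 100
= 10.0736%

10.0736%


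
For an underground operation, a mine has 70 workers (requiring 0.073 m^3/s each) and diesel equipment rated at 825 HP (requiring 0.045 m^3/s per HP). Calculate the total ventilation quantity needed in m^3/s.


42.235 m^3/s

Airflow for workers:
Q_people = 70 * 0.073 = 5.11 m^3/s
Airflow for diesel equipment:
Q_diesel = 825 * 0.045 = 37.125 m^3/s
Total ventilation:
Q_total = 5.11 + 37.125
= 42.235 m^3/s


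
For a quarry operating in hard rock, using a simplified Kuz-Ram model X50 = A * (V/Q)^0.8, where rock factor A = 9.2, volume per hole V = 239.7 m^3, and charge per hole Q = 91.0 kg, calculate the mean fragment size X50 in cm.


19.9659 cm

Compute V/Q:
V/Q = 239.7 / 91.0 = 2.634065934
Raise to the power 0.8:
(V/Q)^0.8 = 2.634065934^0.8 = 2.170207767
Multiply by A:
X50 = 9.2 * 2.170207767
= 19.9659 cm


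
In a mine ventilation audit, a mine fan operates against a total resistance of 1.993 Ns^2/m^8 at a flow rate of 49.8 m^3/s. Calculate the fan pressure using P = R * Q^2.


Compute Q^2:
Q^2 = 49.8^2 = 2480.04
Compute pressure:
P = R * Q^2 = 1.993 * 2480.04
= 4942.7197 Pa

4942.7197 Pa


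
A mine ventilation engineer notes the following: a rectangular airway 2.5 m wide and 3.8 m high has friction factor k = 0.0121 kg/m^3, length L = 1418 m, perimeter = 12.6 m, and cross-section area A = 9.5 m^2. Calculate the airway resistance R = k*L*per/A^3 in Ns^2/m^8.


Compute the numerator:
k * L * per = 0.0121 * 1418 * 12.6
= 216.18828
Compute the denominator:
A^3 = 9.5^3 = 857.375
Resistance:
R = 216.18828 / 857.375
= 0.2522 Ns^2/m^8

0.2522 Ns^2/m^8


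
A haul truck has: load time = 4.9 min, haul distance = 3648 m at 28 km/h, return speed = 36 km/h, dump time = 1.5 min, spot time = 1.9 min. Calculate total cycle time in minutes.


Convert haul speed to m/min: 28 * 1000/60 = 466.6666667 m/min
Haul time = 3648 / 466.6666667 = 7.817142857 min
Convert return speed to m/min: 36 * 1000/60 = 600 m/min
Return time = 3648 / 600 = 6.08 min
Total cycle time:
= 4.9 + 7.817142857 + 1.5 + 6.08 + 1.9
= 22.1971 min

22.1971 min


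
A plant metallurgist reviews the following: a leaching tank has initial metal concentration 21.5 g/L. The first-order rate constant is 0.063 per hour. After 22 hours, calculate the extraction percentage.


74.9926%

Compute the exponent:
-k * t = -0.063 * 22 = -1.386
Remaining concentration:
C = 21.5 * exp(-1.386)
= 21.5 * 0.2500736011
= 5.376582424 g/L
Extracted = 21.5 - 5.376582424 = 16.12341758 g/L
Extraction % = 16.12341758 / 21.5 * 100
= 74.9926%


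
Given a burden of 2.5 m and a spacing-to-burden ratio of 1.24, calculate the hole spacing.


3.1 m

Spacing = burden * ratio
= 2.5 * 1.24
= 3.1 m


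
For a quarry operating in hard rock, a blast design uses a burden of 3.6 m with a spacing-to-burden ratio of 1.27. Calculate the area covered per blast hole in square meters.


First, find the spacing:
Spacing = burden * ratio = 3.6 * 1.27
= 4.572 m
Then, calculate the area:
Area = burden * spacing = 3.6 * 4.572
= 16.4592 m^2

16.4592 m^2


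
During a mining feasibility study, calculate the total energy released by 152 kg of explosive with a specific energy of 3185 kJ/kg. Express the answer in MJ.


Energy = mass * specific_energy / 1000
= 152 * 3185 / 1000
= 484120 / 1000
= 484.12 MJ

484.12 MJ


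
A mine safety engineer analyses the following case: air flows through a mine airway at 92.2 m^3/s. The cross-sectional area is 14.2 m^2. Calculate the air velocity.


6.493 m/s

Velocity = flow rate / cross-sectional area
= 92.2 / 14.2
= 6.493 m/s


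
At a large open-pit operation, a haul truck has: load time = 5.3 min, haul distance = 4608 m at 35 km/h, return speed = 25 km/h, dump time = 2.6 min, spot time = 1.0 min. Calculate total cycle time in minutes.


27.8586 min

Convert haul speed to m/min: 35 * 1000/60 = 583.3333333 m/min
Haul time = 4608 / 583.3333333 = 7.899428571 min
Convert return speed to m/min: 25 * 1000/60 = 416.6666667 m/min
Return time = 4608 / 416.6666667 = 11.0592 min
Total cycle time:
= 5.3 + 7.899428571 + 2.6 + 11.0592 + 1.0
= 27.8586 min


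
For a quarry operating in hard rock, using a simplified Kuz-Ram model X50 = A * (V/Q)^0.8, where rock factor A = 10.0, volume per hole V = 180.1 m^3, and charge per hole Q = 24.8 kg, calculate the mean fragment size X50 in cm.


48.8483 cm

Compute V/Q:
V/Q = 180.1 / 24.8 = 7.262096774
Raise to the power 0.8:
(V/Q)^0.8 = 7.262096774^0.8 = 4.884831928
Multiply by A:
X50 = 10.0 * 4.884831928
= 48.8483 cm


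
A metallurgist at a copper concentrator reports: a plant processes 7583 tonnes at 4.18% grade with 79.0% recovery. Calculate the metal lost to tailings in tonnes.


Total metal in feed:
= 7583 * 4.18 / 100 = 316.9694 tonnes
Metal recovered:
= 316.9694 * 79.0 / 100 = 250.405826 tonnes
Metal lost to tailings:
= 316.9694 - 250.405826
= 66.5636 tonnes

66.5636 tonnes


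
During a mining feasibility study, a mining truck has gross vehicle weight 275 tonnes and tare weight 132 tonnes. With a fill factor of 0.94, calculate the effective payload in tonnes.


134.42 tonnes

Maximum payload = gross - tare
= 275 - 132 = 143 tonnes
Effective payload = max payload * fill factor
= 143 * 0.94
= 134.42 tonnes


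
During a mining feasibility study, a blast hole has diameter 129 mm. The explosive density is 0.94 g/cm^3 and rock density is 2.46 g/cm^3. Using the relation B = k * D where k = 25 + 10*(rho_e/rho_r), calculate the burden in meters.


3.7179 m

First, compute k:
rho_e / rho_r = 0.94 / 2.46 = 0.3821138211
k = 25 + 10 * 0.3821138211 = 28.82113821
Then, compute burden:
B = k * D / 1000 = 28.82113821 * 129 / 1000
= 3717.926829 / 1000
= 3.7179 m


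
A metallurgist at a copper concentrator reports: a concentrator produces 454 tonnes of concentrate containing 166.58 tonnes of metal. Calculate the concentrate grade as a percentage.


36.6916%

Grade = (metal in concentrate / concentrate mass) * 100
= (166.58 / 454) * 100
= 0.3669162996 * 100
= 36.6916%


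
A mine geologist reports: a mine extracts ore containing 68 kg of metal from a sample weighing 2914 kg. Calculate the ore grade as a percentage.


Ore grade = (metal mass / ore mass) * 100
= (68 / 2914) * 100
= 0.02333562114 * 100
= 2.3336%

2.3336%


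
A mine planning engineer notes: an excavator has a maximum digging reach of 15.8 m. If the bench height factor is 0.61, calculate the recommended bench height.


9.638 m

Bench height = reach * factor
= 15.8 * 0.61
= 9.638 m


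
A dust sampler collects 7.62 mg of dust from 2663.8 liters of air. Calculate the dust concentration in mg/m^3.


2.8606 mg/m^3

Convert liters to m^3: 1 m^3 = 1000 L
Concentration = mass / volume * 1000
= 7.62 / 2663.8 * 1000
= 0.002860575118 * 1000
= 2.8606 mg/m^3


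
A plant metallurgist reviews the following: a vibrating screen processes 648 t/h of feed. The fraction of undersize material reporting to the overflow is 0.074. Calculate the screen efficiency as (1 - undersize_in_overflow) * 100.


92.6%

Screen efficiency = (1 - fraction of undersize in overflow) * 100
= (1 - 0.074) * 100
= 0.926 * 100
= 92.6%


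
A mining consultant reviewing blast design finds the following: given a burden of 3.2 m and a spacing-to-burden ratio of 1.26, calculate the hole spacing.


Spacing = burden * ratio
= 3.2 * 1.26
= 4.032 m

4.032 m


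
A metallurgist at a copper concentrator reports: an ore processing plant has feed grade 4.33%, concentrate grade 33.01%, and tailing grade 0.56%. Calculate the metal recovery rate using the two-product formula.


88.5695%

Using the two-product formula:
R = 100 * c * (f - t) / (f * (c - t))
Numerator = 100 * 33.01 * (4.33 - 0.56)
= 100 * 33.01 * 3.77
= 12444.77
Denominator = 4.33 * (33.01 - 0.56)
= 4.33 * 32.45
= 140.5085
R = 12444.77 / 140.5085
= 88.5695%


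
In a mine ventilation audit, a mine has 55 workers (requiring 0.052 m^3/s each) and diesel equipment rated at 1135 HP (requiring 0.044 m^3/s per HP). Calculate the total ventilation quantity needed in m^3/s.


Airflow for workers:
Q_people = 55 * 0.052 = 2.86 m^3/s
Airflow for diesel equipment:
Q_diesel = 1135 * 0.044 = 49.94 m^3/s
Total ventilation:
Q_total = 2.86 + 49.94
= 52.8 m^3/s

52.8 m^3/s


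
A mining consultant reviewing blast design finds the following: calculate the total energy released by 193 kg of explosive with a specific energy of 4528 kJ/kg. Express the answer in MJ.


Energy = mass * specific_energy / 1000
= 193 * 4528 / 1000
= 873904 / 1000
= 873.904 MJ

873.904 MJ


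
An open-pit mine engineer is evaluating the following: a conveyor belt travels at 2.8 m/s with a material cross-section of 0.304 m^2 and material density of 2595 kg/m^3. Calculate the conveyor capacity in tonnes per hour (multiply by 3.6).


Volumetric flow = speed * area
= 2.8 * 0.304 = 0.8512 m^3/s
Mass flow = volumetric * density
= 0.8512 * 2595 = 2208.864 kg/s
Convert to t/h: multiply by 3.6
Capacity = 2208.864 * 3.6
= 7951.9104 t/h

7951.9104 t/h


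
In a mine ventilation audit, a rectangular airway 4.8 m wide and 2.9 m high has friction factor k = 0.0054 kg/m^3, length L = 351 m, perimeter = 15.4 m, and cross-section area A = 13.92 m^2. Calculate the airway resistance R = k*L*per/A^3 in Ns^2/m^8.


Compute the numerator:
k * L * per = 0.0054 * 351 * 15.4
= 29.18916
Compute the denominator:
A^3 = 13.92^3 = 2697.228288
Resistance:
R = 29.18916 / 2697.228288
= 0.0108 Ns^2/m^8

0.0108 Ns^2/m^8


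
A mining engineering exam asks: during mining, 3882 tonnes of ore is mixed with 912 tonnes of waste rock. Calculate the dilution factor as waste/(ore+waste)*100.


Total material = ore + waste
= 3882 + 912 = 4794 tonnes
Dilution = waste / total * 100
= 912 / 4794 * 100
= 0.1902377972 * 100
= 19.0238%

19.0238%


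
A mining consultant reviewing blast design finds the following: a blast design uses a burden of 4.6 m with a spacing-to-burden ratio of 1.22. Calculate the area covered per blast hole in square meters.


First, find the spacing:
Spacing = burden * ratio = 4.6 * 1.22
= 5.612 m
Then, calculate the area:
Area = burden * spacing = 4.6 * 5.612
= 25.8152 m^2

25.8152 m^2


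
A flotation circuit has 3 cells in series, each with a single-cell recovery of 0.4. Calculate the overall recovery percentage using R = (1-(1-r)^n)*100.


78.4%

Complement of single-cell recovery:
1 - r = 1 - 0.4 = 0.6
Raise to power n:
(1 - r)^3 = 0.6^3 = 0.216
Overall recovery:
R = (1 - 0.216) * 100
= 78.4%


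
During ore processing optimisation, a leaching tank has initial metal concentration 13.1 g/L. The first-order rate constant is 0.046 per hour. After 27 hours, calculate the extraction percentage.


71.1194%

Compute the exponent:
-k * t = -0.046 * 27 = -1.242
Remaining concentration:
C = 13.1 * exp(-1.242)
= 13.1 * 0.2888060279
= 3.783358965 g/L
Extracted = 13.1 - 3.783358965 = 9.316641035 g/L
Extraction % = 9.316641035 / 13.1 * 100
= 71.1194%


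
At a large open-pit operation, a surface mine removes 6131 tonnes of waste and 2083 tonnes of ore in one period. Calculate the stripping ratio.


Stripping ratio = waste tonnage / ore tonnage
= 6131 / 2083
= 2.9434

2.9434


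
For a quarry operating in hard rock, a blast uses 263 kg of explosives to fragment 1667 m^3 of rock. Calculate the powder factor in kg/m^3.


Powder factor = explosive mass / rock volume
= 263 / 1667
= 0.1578 kg/m^3

0.1578 kg/m^3


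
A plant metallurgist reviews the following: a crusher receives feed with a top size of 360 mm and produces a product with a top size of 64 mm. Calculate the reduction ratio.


5.625

Reduction ratio = feed size / product size
= 360 / 64
= 5.625


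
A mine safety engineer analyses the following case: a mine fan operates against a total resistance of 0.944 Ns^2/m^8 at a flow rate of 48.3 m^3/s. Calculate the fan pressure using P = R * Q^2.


Compute Q^2:
Q^2 = 48.3^2 = 2332.89
Compute pressure:
P = R * Q^2 = 0.944 * 2332.89
= 2202.2482 Pa

2202.2482 Pa


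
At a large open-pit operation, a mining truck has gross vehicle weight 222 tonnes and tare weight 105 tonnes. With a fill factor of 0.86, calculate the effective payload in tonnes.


Maximum payload = gross - tare
= 222 - 105 = 117 tonnes
Effective payload = max payload * fill factor
= 117 * 0.86
= 100.62 tonnes

100.62 tonnes


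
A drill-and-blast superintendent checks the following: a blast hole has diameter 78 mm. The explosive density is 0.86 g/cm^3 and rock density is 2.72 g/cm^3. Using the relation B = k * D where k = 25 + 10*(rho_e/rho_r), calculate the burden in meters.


First, compute k:
rho_e / rho_r = 0.86 / 2.72 = 0.3161764706
k = 25 + 10 * 0.3161764706 = 28.16176471
Then, compute burden:
B = k * D / 1000 = 28.16176471 * 78 / 1000
= 2196.617647 / 1000
= 2.1966 m

2.1966 m


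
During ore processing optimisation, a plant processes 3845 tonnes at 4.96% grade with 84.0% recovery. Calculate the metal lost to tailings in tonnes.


Total metal in feed:
= 3845 * 4.96 / 100 = 190.712 tonnes
Metal recovered:
= 190.712 * 84.0 / 100 = 160.19808 tonnes
Metal lost to tailings:
= 190.712 - 160.19808
= 30.5139 tonnes

30.5139 tonnes


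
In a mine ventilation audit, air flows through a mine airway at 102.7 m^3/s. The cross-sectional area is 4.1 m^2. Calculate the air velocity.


Velocity = flow rate / cross-sectional area
= 102.7 / 4.1
= 25.0488 m/s

25.0488 m/s


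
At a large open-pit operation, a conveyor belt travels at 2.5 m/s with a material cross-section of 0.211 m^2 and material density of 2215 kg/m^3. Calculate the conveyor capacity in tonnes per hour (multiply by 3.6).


4206.285 t/h

Volumetric flow = speed * area
= 2.5 * 0.211 = 0.5275 m^3/s
Mass flow = volumetric * density
= 0.5275 * 2215 = 1168.4125 kg/s
Convert to t/h: multiply by 3.6
Capacity = 1168.4125 * 3.6
= 4206.285 t/h


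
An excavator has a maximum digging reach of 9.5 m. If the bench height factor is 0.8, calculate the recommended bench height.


7.6 m

Bench height = reach * factor
= 9.5 * 0.8
= 7.6 m


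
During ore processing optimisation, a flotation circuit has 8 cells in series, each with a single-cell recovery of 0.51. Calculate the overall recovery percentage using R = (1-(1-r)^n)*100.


99.6677%

Complement of single-cell recovery:
1 - r = 1 - 0.51 = 0.49
Raise to power n:
(1 - r)^8 = 0.49^8 = 0.003323293057
Overall recovery:
R = (1 - 0.003323293057) * 100
= 99.6677%


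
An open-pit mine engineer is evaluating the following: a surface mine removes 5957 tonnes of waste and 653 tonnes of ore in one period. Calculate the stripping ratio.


Stripping ratio = waste tonnage / ore tonnage
= 5957 / 653
= 9.1225

9.1225


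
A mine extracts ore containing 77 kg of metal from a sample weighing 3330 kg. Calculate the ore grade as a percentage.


2.3123%

Ore grade = (metal mass / ore mass) * 100
= (77 / 3330) * 100
= 0.02312312312 * 100
= 2.3123%


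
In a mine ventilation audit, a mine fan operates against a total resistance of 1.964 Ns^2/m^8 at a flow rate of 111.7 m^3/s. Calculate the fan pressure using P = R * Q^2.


Compute Q^2:
Q^2 = 111.7^2 = 12476.89
Compute pressure:
P = R * Q^2 = 1.964 * 12476.89
= 24504.612 Pa

24504.612 Pa


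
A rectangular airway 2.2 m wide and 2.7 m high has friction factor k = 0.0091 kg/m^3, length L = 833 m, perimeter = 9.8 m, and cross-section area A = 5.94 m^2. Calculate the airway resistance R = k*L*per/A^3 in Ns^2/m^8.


Compute the numerator:
k * L * per = 0.0091 * 833 * 9.8
= 74.28694
Compute the denominator:
A^3 = 5.94^3 = 209.584584
Resistance:
R = 74.28694 / 209.584584
= 0.3544 Ns^2/m^8

0.3544 Ns^2/m^8


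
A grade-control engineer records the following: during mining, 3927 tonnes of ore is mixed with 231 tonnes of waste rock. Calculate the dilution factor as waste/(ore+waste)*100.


Total material = ore + waste
= 3927 + 231 = 4158 tonnes
Dilution = waste / total * 100
= 231 / 4158 * 100
= 0.05555555556 * 100
= 5.5556%

5.5556%


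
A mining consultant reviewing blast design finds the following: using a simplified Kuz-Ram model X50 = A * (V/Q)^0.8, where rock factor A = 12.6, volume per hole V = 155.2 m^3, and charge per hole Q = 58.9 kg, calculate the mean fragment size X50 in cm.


27.3522 cm

Compute V/Q:
V/Q = 155.2 / 58.9 = 2.634974533
Raise to the power 0.8:
(V/Q)^0.8 = 2.634974533^0.8 = 2.170806622
Multiply by A:
X50 = 12.6 * 2.170806622
= 27.3522 cm


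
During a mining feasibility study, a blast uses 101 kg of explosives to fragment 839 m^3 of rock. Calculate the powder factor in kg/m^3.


0.1204 kg/m^3

Powder factor = explosive mass / rock volume
= 101 / 839
= 0.1204 kg/m^3


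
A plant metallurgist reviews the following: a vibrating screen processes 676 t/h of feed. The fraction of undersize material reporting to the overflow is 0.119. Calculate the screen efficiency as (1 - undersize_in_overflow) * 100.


Screen efficiency = (1 - fraction of undersize in overflow) * 100
= (1 - 0.119) * 100
= 0.881 * 100
= 88.1%

88.1%


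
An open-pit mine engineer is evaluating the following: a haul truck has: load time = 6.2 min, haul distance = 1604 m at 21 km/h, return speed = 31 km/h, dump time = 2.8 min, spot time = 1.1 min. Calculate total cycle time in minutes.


17.7874 min

Convert haul speed to m/min: 21 * 1000/60 = 350 m/min
Haul time = 1604 / 350 = 4.582857143 min
Convert return speed to m/min: 31 * 1000/60 = 516.6666667 m/min
Return time = 1604 / 516.6666667 = 3.104516129 min
Total cycle time:
= 6.2 + 4.582857143 + 2.8 + 3.104516129 + 1.1
= 17.7874 min


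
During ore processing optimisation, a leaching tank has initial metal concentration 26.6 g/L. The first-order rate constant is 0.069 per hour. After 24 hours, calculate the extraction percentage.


Compute the exponent:
-k * t = -0.069 * 24 = -1.656
Remaining concentration:
C = 26.6 * exp(-1.656)
= 26.6 * 0.1909010592
= 5.077968174 g/L
Extracted = 26.6 - 5.077968174 = 21.52203183 g/L
Extraction % = 21.52203183 / 26.6 * 100
= 80.9099%

80.9099%


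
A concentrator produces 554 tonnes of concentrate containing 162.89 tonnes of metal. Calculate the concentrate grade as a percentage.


29.4025%

Grade = (metal in concentrate / concentrate mass) * 100
= (162.89 / 554) * 100
= 0.2940252708 * 100
= 29.4025%


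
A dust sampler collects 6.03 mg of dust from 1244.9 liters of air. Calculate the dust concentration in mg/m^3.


Convert liters to m^3: 1 m^3 = 1000 L
Concentration = mass / volume * 1000
= 6.03 / 1244.9 * 1000
= 0.004843762551 * 1000
= 4.8438 mg/m^3

4.8438 mg/m^3


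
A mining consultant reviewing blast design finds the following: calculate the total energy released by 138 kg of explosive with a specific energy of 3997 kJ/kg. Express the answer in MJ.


Energy = mass * specific_energy / 1000
= 138 * 3997 / 1000
= 551586 / 1000
= 551.586 MJ

551.586 MJ


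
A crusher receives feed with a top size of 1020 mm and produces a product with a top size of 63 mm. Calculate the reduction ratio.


16.1905

Reduction ratio = feed size / product size
= 1020 / 63
= 16.1905


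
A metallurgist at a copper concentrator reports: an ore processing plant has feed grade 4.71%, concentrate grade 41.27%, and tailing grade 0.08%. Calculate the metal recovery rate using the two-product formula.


98.4924%

Using the two-product formula:
R = 100 * c * (f - t) / (f * (c - t))
Numerator = 100 * 41.27 * (4.71 - 0.08)
= 100 * 41.27 * 4.63
= 19108.01
Denominator = 4.71 * (41.27 - 0.08)
= 4.71 * 41.19
= 194.0049
R = 19108.01 / 194.0049
= 98.4924%


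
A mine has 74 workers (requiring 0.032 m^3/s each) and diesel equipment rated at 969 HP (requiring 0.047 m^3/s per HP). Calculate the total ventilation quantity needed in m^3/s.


Airflow for workers:
Q_people = 74 * 0.032 = 2.368 m^3/s
Airflow for diesel equipment:
Q_diesel = 969 * 0.047 = 45.543 m^3/s
Total ventilation:
Q_total = 2.368 + 45.543
= 47.911 m^3/s

47.911 m^3/s


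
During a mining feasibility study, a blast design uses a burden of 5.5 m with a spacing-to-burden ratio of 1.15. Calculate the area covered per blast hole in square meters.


First, find the spacing:
Spacing = burden * ratio = 5.5 * 1.15
= 6.325 m
Then, calculate the area:
Area = burden * spacing = 5.5 * 6.325
= 34.7875 m^2

34.7875 m^2
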